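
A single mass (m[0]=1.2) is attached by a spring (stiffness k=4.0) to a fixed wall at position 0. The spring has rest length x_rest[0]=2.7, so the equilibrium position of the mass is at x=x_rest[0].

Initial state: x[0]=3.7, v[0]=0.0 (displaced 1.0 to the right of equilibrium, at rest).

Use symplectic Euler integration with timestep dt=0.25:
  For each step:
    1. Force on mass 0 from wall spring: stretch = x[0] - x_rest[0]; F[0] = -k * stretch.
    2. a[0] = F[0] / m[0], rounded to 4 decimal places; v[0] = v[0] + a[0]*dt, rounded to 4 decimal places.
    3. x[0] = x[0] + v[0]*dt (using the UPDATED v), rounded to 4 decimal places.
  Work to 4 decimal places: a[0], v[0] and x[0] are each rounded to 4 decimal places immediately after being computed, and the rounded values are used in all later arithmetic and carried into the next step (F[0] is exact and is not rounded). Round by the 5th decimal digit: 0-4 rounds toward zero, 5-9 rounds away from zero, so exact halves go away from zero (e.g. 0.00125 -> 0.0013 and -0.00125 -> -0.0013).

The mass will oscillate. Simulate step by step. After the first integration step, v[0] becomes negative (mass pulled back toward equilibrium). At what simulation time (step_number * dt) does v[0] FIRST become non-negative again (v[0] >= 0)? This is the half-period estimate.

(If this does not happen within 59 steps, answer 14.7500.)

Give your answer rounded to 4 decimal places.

Answer: 1.7500

Derivation:
Step 0: x=[3.7000] v=[0.0000]
Step 1: x=[3.4917] v=[-0.8333]
Step 2: x=[3.1184] v=[-1.4931]
Step 3: x=[2.6580] v=[-1.8418]
Step 4: x=[2.2063] v=[-1.8068]
Step 5: x=[1.8575] v=[-1.3954]
Step 6: x=[1.6842] v=[-0.6933]
Step 7: x=[1.7225] v=[0.1532]
First v>=0 after going negative at step 7, time=1.7500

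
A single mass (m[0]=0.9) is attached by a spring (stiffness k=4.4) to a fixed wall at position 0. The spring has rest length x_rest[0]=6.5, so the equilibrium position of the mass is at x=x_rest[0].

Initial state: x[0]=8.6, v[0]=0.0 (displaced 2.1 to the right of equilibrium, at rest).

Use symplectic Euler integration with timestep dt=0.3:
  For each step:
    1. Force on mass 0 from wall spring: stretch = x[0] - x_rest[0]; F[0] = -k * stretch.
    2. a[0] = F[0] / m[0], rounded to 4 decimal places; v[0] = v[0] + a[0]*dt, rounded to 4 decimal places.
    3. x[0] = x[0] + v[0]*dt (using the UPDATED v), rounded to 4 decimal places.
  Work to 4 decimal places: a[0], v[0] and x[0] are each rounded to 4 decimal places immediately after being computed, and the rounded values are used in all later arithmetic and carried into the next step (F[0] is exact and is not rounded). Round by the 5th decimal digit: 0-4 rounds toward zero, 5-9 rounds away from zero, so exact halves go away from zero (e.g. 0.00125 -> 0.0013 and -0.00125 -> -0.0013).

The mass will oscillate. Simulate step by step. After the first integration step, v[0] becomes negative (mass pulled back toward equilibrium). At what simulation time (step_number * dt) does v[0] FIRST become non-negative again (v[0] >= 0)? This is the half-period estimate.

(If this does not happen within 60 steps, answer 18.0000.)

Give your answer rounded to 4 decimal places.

Answer: 1.5000

Derivation:
Step 0: x=[8.6000] v=[0.0000]
Step 1: x=[7.6760] v=[-3.0800]
Step 2: x=[6.2346] v=[-4.8048]
Step 3: x=[4.9099] v=[-4.4156]
Step 4: x=[4.2849] v=[-2.0835]
Step 5: x=[4.6345] v=[1.1653]
First v>=0 after going negative at step 5, time=1.5000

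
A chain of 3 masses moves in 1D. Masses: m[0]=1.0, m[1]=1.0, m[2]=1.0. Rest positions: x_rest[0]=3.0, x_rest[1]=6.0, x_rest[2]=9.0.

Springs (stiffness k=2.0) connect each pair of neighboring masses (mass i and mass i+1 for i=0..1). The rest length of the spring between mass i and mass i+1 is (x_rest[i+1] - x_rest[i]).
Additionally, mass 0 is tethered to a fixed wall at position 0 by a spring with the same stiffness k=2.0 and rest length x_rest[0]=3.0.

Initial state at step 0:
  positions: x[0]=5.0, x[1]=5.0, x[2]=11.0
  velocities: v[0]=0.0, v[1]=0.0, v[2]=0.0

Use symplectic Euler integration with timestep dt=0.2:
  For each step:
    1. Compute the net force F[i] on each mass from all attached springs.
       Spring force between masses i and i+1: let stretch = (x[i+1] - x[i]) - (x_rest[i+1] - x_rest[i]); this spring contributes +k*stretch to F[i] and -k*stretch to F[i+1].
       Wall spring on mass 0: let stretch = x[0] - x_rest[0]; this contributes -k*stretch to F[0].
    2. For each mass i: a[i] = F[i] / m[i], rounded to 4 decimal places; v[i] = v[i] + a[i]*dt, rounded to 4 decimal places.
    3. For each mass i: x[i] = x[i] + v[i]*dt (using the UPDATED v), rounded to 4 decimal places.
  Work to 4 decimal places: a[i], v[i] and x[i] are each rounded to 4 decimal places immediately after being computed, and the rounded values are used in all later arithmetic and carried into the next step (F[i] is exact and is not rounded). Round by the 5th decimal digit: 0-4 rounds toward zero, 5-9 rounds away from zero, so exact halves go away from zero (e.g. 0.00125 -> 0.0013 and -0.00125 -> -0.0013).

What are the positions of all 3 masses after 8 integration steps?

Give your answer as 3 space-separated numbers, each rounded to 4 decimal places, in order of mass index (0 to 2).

Step 0: x=[5.0000 5.0000 11.0000] v=[0.0000 0.0000 0.0000]
Step 1: x=[4.6000 5.4800 10.7600] v=[-2.0000 2.4000 -1.2000]
Step 2: x=[3.9024 6.3120 10.3376] v=[-3.4880 4.1600 -2.1120]
Step 3: x=[3.0854 7.2733 9.8332] v=[-4.0851 4.8064 -2.5222]
Step 4: x=[2.3566 8.1043 9.3640] v=[-3.6441 4.1552 -2.3462]
Step 5: x=[1.8991 8.5763 9.0340] v=[-2.2877 2.3600 -1.6501]
Step 6: x=[1.8238 8.5507 8.9074] v=[-0.3765 -0.1278 -0.6332]
Step 7: x=[2.1407 8.0155 8.9922] v=[1.5847 -2.6759 0.4241]
Step 8: x=[2.7564 7.0885 9.2389] v=[3.0783 -4.6351 1.2334]

Answer: 2.7564 7.0885 9.2389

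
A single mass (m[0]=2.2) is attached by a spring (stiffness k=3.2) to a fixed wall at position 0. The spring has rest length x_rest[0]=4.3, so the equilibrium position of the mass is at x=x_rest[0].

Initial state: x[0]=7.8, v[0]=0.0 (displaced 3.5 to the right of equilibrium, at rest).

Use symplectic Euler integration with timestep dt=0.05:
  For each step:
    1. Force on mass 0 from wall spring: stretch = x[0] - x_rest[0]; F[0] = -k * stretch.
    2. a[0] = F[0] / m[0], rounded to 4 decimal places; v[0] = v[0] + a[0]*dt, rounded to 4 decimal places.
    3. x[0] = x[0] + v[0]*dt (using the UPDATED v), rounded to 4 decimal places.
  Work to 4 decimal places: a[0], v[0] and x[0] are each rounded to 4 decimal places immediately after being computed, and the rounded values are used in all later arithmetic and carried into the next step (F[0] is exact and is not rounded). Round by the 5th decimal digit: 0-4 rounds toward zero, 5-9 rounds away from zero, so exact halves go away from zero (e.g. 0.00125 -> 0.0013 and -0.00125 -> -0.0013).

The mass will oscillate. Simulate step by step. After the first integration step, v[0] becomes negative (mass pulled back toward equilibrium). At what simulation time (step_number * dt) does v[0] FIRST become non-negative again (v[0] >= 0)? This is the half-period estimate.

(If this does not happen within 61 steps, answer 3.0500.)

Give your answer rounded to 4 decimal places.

Step 0: x=[7.8000] v=[0.0000]
Step 1: x=[7.7873] v=[-0.2545]
Step 2: x=[7.7619] v=[-0.5081]
Step 3: x=[7.7239] v=[-0.7599]
Step 4: x=[7.6735] v=[-1.0089]
Step 5: x=[7.6108] v=[-1.2542]
Step 6: x=[7.5361] v=[-1.4950]
Step 7: x=[7.4496] v=[-1.7304]
Step 8: x=[7.3516] v=[-1.9595]
Step 9: x=[7.2425] v=[-2.1814]
Step 10: x=[7.1227] v=[-2.3954]
Step 11: x=[6.9927] v=[-2.6007]
Step 12: x=[6.8529] v=[-2.7965]
Step 13: x=[6.7038] v=[-2.9822]
Step 14: x=[6.5460] v=[-3.1570]
Step 15: x=[6.3800] v=[-3.3203]
Step 16: x=[6.2064] v=[-3.4716]
Step 17: x=[6.0259] v=[-3.6102]
Step 18: x=[5.8391] v=[-3.7357]
Step 19: x=[5.6467] v=[-3.8476]
Step 20: x=[5.4494] v=[-3.9455]
Step 21: x=[5.2479] v=[-4.0291]
Step 22: x=[5.0430] v=[-4.0980]
Step 23: x=[4.8354] v=[-4.1520]
Step 24: x=[4.6259] v=[-4.1909]
Step 25: x=[4.4152] v=[-4.2146]
Step 26: x=[4.2041] v=[-4.2230]
Step 27: x=[3.9933] v=[-4.2160]
Step 28: x=[3.7836] v=[-4.1937]
Step 29: x=[3.5758] v=[-4.1561]
Step 30: x=[3.3706] v=[-4.1034]
Step 31: x=[3.1688] v=[-4.0358]
Step 32: x=[2.9711] v=[-3.9535]
Step 33: x=[2.7783] v=[-3.8569]
Step 34: x=[2.5910] v=[-3.7462]
Step 35: x=[2.4099] v=[-3.6219]
Step 36: x=[2.2357] v=[-3.4844]
Step 37: x=[2.0690] v=[-3.3343]
Step 38: x=[1.9104] v=[-3.1720]
Step 39: x=[1.7605] v=[-2.9982]
Step 40: x=[1.6198] v=[-2.8135]
Step 41: x=[1.4889] v=[-2.6186]
Step 42: x=[1.3682] v=[-2.4142]
Step 43: x=[1.2582] v=[-2.2010]
Step 44: x=[1.1592] v=[-1.9798]
Step 45: x=[1.0716] v=[-1.7514]
Step 46: x=[0.9958] v=[-1.5166]
Step 47: x=[0.9320] v=[-1.2763]
Step 48: x=[0.8804] v=[-1.0314]
Step 49: x=[0.8413] v=[-0.7827]
Step 50: x=[0.8147] v=[-0.5312]
Step 51: x=[0.8008] v=[-0.2777]
Step 52: x=[0.7996] v=[-0.0232]
Step 53: x=[0.8112] v=[0.2314]
First v>=0 after going negative at step 53, time=2.6500

Answer: 2.6500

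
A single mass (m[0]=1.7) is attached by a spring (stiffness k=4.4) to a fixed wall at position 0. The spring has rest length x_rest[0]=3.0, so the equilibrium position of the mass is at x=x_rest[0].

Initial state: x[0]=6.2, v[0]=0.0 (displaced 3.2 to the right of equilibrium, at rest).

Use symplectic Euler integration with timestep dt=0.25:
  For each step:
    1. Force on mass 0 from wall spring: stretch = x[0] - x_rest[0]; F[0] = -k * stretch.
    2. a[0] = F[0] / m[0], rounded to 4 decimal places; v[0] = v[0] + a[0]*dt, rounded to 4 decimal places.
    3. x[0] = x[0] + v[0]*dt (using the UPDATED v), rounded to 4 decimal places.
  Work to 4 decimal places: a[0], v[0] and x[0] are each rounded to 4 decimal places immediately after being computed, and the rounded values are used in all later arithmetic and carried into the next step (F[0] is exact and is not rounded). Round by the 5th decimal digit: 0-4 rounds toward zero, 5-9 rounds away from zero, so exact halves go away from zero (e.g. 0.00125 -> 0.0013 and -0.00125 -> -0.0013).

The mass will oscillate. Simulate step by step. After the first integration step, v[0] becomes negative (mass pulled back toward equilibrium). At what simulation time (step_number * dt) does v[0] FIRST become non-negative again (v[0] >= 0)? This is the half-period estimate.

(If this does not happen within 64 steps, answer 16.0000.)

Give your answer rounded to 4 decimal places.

Answer: 2.0000

Derivation:
Step 0: x=[6.2000] v=[0.0000]
Step 1: x=[5.6824] v=[-2.0706]
Step 2: x=[4.7308] v=[-3.8063]
Step 3: x=[3.4993] v=[-4.9262]
Step 4: x=[2.1870] v=[-5.2493]
Step 5: x=[1.0062] v=[-4.7233]
Step 6: x=[0.1479] v=[-3.4332]
Step 7: x=[-0.2490] v=[-1.5877]
Step 8: x=[-0.1204] v=[0.5146]
First v>=0 after going negative at step 8, time=2.0000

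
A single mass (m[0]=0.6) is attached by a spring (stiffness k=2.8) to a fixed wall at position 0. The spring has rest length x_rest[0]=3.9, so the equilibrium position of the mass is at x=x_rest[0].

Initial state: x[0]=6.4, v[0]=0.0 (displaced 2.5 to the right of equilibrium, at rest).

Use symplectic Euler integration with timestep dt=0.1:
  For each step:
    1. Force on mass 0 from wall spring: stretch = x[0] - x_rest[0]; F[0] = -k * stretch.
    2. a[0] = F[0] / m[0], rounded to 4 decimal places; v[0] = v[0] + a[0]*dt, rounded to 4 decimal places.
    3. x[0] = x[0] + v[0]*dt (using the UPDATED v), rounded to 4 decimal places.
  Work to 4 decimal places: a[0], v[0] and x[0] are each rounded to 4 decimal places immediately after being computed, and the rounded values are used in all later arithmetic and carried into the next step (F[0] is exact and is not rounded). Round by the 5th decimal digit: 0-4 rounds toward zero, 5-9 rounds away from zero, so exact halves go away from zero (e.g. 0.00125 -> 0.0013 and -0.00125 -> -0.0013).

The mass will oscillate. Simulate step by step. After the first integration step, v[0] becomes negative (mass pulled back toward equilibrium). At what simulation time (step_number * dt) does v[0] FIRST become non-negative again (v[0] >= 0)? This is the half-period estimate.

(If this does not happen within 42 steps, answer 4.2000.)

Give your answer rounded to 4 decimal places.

Step 0: x=[6.4000] v=[0.0000]
Step 1: x=[6.2833] v=[-1.1667]
Step 2: x=[6.0554] v=[-2.2789]
Step 3: x=[5.7269] v=[-3.2848]
Step 4: x=[5.3132] v=[-4.1374]
Step 5: x=[4.8335] v=[-4.7969]
Step 6: x=[4.3103] v=[-5.2325]
Step 7: x=[3.7679] v=[-5.4240]
Step 8: x=[3.2317] v=[-5.3624]
Step 9: x=[2.7267] v=[-5.0505]
Step 10: x=[2.2764] v=[-4.5030]
Step 11: x=[1.9019] v=[-3.7453]
Step 12: x=[1.6206] v=[-2.8129]
Step 13: x=[1.4457] v=[-1.7492]
Step 14: x=[1.3853] v=[-0.6039]
Step 15: x=[1.4423] v=[0.5696]
First v>=0 after going negative at step 15, time=1.5000

Answer: 1.5000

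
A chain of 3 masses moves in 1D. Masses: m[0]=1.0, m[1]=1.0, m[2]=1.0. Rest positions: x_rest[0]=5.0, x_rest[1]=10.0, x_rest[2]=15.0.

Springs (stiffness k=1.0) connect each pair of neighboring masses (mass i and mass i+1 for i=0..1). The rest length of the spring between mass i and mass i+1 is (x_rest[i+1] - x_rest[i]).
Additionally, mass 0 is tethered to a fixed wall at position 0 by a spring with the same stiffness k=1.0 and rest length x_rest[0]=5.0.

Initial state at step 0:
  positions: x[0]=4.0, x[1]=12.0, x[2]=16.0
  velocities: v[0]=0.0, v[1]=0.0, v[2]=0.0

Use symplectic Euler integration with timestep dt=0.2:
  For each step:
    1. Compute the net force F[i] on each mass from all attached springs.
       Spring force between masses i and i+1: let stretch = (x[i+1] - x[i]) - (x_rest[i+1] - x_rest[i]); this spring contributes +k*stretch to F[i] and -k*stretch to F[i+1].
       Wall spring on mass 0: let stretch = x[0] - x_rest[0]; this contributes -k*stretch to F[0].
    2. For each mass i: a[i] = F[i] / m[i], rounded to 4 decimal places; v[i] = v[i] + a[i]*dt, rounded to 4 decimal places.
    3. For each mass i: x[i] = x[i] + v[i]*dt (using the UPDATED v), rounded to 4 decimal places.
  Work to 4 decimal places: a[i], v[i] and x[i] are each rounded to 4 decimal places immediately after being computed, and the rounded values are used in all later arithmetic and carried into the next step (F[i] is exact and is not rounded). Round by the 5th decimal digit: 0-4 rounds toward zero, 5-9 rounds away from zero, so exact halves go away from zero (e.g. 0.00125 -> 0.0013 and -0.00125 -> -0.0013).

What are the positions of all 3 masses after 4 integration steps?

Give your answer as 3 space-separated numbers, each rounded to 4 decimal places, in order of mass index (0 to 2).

Step 0: x=[4.0000 12.0000 16.0000] v=[0.0000 0.0000 0.0000]
Step 1: x=[4.1600 11.8400 16.0400] v=[0.8000 -0.8000 0.2000]
Step 2: x=[4.4608 11.5408 16.1120] v=[1.5040 -1.4960 0.3600]
Step 3: x=[4.8664 11.1412 16.2012] v=[2.0278 -1.9978 0.4458]
Step 4: x=[5.3283 10.6930 16.2880] v=[2.3095 -2.2408 0.4338]

Answer: 5.3283 10.6930 16.2880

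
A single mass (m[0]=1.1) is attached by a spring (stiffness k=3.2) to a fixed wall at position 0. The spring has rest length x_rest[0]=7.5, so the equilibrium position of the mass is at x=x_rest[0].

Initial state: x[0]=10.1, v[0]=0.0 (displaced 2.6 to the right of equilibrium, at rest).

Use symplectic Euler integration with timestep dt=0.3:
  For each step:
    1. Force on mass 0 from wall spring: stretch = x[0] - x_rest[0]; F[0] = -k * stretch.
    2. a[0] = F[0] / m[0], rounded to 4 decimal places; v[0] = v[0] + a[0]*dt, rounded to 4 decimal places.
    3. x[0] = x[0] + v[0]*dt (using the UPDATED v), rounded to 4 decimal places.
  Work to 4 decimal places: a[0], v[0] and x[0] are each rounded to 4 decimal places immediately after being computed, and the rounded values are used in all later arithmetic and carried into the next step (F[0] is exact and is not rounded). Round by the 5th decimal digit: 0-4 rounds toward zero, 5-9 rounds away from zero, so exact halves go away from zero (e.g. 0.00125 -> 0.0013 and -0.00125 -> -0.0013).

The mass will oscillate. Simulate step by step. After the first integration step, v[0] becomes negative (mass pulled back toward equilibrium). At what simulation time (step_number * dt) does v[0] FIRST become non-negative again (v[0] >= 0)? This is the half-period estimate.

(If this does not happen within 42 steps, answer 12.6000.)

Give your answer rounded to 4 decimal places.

Step 0: x=[10.1000] v=[0.0000]
Step 1: x=[9.4193] v=[-2.2691]
Step 2: x=[8.2361] v=[-3.9441]
Step 3: x=[6.8602] v=[-4.5865]
Step 4: x=[5.6518] v=[-4.0281]
Step 5: x=[4.9273] v=[-2.4151]
Step 6: x=[4.8764] v=[-0.1698]
Step 7: x=[5.5124] v=[2.1199]
First v>=0 after going negative at step 7, time=2.1000

Answer: 2.1000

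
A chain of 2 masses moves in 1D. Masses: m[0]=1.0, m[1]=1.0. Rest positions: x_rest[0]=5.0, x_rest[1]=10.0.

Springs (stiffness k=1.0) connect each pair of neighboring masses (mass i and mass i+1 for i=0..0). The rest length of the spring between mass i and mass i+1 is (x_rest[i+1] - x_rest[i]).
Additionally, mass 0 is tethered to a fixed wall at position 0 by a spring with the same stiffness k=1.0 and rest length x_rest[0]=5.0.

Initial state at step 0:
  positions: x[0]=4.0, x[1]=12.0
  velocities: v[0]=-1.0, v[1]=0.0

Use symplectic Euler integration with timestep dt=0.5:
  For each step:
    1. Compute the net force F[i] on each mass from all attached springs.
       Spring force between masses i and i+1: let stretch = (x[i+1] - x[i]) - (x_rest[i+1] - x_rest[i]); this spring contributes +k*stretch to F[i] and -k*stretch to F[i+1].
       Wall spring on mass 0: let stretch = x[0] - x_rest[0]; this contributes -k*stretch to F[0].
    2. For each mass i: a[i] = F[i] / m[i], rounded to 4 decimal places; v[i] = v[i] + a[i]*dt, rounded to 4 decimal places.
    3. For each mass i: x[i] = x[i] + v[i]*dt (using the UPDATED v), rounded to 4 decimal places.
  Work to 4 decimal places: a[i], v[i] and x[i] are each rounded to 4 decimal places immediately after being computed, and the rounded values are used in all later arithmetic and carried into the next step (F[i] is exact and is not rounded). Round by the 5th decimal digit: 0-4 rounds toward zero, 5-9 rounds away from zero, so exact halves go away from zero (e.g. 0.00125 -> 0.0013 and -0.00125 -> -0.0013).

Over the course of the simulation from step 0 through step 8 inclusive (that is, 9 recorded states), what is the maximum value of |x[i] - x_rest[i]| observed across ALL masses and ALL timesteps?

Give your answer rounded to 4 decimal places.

Step 0: x=[4.0000 12.0000] v=[-1.0000 0.0000]
Step 1: x=[4.5000 11.2500] v=[1.0000 -1.5000]
Step 2: x=[5.5625 10.0625] v=[2.1250 -2.3750]
Step 3: x=[6.3594 9.0000] v=[1.5938 -2.1250]
Step 4: x=[6.2266 8.5274] v=[-0.2656 -0.9453]
Step 5: x=[5.1124 8.7296] v=[-2.2285 0.4043]
Step 6: x=[3.6244 9.2775] v=[-2.9761 1.0957]
Step 7: x=[2.6435 9.6621] v=[-1.9618 0.7692]
Step 8: x=[2.7564 9.5421] v=[0.2258 -0.2401]
Max displacement = 2.3565

Answer: 2.3565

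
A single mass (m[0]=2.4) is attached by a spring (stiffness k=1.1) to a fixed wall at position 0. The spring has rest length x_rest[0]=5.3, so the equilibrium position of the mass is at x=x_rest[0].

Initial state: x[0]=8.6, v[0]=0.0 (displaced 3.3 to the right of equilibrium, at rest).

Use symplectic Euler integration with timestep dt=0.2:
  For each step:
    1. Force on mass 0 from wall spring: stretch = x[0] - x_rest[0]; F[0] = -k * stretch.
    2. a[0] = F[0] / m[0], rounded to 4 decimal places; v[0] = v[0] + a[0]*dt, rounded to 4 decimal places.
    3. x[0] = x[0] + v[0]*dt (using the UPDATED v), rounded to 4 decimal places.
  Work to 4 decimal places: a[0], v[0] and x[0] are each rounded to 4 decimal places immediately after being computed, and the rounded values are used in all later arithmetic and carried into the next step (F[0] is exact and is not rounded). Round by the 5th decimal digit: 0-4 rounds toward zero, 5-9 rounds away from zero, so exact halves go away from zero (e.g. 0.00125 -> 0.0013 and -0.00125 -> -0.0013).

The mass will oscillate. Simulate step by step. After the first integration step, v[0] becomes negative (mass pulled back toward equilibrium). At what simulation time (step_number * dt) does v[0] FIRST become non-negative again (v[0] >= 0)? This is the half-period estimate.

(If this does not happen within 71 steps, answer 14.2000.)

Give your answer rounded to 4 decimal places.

Step 0: x=[8.6000] v=[0.0000]
Step 1: x=[8.5395] v=[-0.3025]
Step 2: x=[8.4196] v=[-0.5995]
Step 3: x=[8.2425] v=[-0.8855]
Step 4: x=[8.0115] v=[-1.1552]
Step 5: x=[7.7307] v=[-1.4038]
Step 6: x=[7.4054] v=[-1.6266]
Step 7: x=[7.0415] v=[-1.8196]
Step 8: x=[6.6457] v=[-1.9792]
Step 9: x=[6.2252] v=[-2.1026]
Step 10: x=[5.7877] v=[-2.1874]
Step 11: x=[5.3413] v=[-2.2321]
Step 12: x=[4.8941] v=[-2.2359]
Step 13: x=[4.4544] v=[-2.1987]
Step 14: x=[4.0302] v=[-2.1212]
Step 15: x=[3.6292] v=[-2.0048]
Step 16: x=[3.2589] v=[-1.8516]
Step 17: x=[2.9260] v=[-1.6645]
Step 18: x=[2.6366] v=[-1.4469]
Step 19: x=[2.3960] v=[-1.2028]
Step 20: x=[2.2087] v=[-0.9366]
Step 21: x=[2.0781] v=[-0.6532]
Step 22: x=[2.0065] v=[-0.3579]
Step 23: x=[1.9953] v=[-0.0560]
Step 24: x=[2.0447] v=[0.2469]
First v>=0 after going negative at step 24, time=4.8000

Answer: 4.8000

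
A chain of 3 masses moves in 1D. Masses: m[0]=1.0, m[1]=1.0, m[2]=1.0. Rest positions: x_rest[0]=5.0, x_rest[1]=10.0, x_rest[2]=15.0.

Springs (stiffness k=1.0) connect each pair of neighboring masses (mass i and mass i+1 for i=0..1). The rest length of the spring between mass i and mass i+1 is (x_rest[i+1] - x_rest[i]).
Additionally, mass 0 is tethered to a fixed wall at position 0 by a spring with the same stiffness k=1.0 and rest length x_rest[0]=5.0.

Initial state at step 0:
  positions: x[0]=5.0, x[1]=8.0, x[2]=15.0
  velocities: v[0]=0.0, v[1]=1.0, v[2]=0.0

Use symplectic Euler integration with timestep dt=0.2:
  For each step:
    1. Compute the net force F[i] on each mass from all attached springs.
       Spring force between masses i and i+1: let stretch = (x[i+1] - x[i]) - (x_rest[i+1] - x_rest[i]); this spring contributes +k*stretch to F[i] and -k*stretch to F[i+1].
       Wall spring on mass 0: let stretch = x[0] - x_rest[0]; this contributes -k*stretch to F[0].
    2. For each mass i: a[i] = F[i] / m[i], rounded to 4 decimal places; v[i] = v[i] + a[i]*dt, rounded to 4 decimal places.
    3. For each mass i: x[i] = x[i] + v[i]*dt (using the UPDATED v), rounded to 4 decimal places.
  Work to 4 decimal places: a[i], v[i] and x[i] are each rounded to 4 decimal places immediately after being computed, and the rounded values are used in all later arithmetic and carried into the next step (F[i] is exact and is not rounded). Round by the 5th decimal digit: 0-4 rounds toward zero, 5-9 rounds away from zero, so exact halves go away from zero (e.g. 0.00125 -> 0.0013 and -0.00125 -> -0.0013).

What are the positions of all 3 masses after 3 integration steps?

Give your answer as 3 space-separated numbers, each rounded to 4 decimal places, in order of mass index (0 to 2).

Step 0: x=[5.0000 8.0000 15.0000] v=[0.0000 1.0000 0.0000]
Step 1: x=[4.9200 8.3600 14.9200] v=[-0.4000 1.8000 -0.4000]
Step 2: x=[4.7808 8.8448 14.7776] v=[-0.6960 2.4240 -0.7120]
Step 3: x=[4.6129 9.4044 14.5979] v=[-0.8394 2.7978 -0.8986]

Answer: 4.6129 9.4044 14.5979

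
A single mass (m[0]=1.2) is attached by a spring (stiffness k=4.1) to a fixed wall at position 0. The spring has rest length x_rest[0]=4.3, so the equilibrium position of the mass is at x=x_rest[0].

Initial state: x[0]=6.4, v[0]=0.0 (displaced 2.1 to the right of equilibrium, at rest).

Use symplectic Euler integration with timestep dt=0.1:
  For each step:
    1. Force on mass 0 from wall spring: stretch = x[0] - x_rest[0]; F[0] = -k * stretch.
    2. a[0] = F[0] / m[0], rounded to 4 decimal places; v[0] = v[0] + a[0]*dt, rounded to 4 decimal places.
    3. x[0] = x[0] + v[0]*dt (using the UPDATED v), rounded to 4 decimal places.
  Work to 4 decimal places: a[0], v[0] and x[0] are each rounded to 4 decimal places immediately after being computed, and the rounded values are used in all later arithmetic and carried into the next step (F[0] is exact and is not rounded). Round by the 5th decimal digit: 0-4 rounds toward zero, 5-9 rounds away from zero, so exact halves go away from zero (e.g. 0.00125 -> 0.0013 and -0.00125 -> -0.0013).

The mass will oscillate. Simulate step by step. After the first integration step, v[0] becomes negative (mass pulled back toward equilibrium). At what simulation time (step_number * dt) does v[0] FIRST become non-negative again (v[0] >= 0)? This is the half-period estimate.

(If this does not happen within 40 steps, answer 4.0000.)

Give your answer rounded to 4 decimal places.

Answer: 1.7000

Derivation:
Step 0: x=[6.4000] v=[0.0000]
Step 1: x=[6.3283] v=[-0.7175]
Step 2: x=[6.1873] v=[-1.4105]
Step 3: x=[5.9818] v=[-2.0553]
Step 4: x=[5.7188] v=[-2.6299]
Step 5: x=[5.4073] v=[-3.1147]
Step 6: x=[5.0580] v=[-3.4930]
Step 7: x=[4.6828] v=[-3.7520]
Step 8: x=[4.2945] v=[-3.8828]
Step 9: x=[3.9064] v=[-3.8809]
Step 10: x=[3.5318] v=[-3.7464]
Step 11: x=[3.1834] v=[-3.4839]
Step 12: x=[2.8732] v=[-3.1024]
Step 13: x=[2.6117] v=[-2.6149]
Step 14: x=[2.4079] v=[-2.0381]
Step 15: x=[2.2687] v=[-1.3916]
Step 16: x=[2.1989] v=[-0.6976]
Step 17: x=[2.2009] v=[0.0203]
First v>=0 after going negative at step 17, time=1.7000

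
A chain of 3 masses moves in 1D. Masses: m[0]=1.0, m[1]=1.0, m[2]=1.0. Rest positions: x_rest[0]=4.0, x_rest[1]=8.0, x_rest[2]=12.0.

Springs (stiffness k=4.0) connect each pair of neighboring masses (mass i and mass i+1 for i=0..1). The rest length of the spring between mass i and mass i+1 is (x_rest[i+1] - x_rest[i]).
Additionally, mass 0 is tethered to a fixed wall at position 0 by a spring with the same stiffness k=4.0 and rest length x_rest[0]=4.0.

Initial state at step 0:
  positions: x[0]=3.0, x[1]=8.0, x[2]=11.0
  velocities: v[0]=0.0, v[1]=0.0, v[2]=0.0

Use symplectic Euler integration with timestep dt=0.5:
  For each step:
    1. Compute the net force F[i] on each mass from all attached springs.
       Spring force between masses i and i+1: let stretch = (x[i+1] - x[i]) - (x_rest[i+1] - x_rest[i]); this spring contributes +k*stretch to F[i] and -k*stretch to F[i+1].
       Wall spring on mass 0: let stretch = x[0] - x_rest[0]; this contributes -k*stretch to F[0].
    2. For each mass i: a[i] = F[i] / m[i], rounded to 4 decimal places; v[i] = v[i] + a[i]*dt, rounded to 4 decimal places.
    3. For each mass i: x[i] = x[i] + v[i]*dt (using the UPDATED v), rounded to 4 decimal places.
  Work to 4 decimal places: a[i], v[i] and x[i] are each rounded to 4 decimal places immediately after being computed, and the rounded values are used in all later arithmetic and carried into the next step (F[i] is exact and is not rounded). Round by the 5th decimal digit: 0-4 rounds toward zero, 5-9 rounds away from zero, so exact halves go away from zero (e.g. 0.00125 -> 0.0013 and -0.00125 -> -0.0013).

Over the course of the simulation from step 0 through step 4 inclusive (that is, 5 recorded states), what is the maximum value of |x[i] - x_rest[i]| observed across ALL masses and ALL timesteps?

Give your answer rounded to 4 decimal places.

Answer: 2.0000

Derivation:
Step 0: x=[3.0000 8.0000 11.0000] v=[0.0000 0.0000 0.0000]
Step 1: x=[5.0000 6.0000 12.0000] v=[4.0000 -4.0000 2.0000]
Step 2: x=[3.0000 9.0000 11.0000] v=[-4.0000 6.0000 -2.0000]
Step 3: x=[4.0000 8.0000 12.0000] v=[2.0000 -2.0000 2.0000]
Step 4: x=[5.0000 7.0000 13.0000] v=[2.0000 -2.0000 2.0000]
Max displacement = 2.0000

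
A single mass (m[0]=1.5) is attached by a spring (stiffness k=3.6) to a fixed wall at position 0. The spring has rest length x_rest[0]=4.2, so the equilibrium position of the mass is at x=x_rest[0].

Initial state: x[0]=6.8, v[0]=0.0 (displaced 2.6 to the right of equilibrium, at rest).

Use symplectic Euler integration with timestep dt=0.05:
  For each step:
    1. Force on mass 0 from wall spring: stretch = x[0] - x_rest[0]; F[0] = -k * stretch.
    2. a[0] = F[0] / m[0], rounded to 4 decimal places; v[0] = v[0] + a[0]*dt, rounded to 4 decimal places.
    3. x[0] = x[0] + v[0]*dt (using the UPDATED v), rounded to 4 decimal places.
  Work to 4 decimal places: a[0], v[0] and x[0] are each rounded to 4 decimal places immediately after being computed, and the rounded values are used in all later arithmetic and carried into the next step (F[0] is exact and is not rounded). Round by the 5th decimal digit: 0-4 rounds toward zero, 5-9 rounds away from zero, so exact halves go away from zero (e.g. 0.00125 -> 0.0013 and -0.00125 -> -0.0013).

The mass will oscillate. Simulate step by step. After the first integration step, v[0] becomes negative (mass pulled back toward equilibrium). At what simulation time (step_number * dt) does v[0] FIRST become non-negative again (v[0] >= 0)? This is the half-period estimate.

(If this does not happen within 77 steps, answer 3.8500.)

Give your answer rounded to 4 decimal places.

Step 0: x=[6.8000] v=[0.0000]
Step 1: x=[6.7844] v=[-0.3120]
Step 2: x=[6.7533] v=[-0.6221]
Step 3: x=[6.7069] v=[-0.9285]
Step 4: x=[6.6454] v=[-1.2293]
Step 5: x=[6.5693] v=[-1.5228]
Step 6: x=[6.4789] v=[-1.8071]
Step 7: x=[6.3749] v=[-2.0806]
Step 8: x=[6.2578] v=[-2.3416]
Step 9: x=[6.1284] v=[-2.5885]
Step 10: x=[5.9874] v=[-2.8199]
Step 11: x=[5.8357] v=[-3.0344]
Step 12: x=[5.6742] v=[-3.2307]
Step 13: x=[5.5038] v=[-3.4076]
Step 14: x=[5.3256] v=[-3.5641]
Step 15: x=[5.1406] v=[-3.6992]
Step 16: x=[4.9500] v=[-3.8121]
Step 17: x=[4.7549] v=[-3.9021]
Step 18: x=[4.5565] v=[-3.9687]
Step 19: x=[4.3559] v=[-4.0115]
Step 20: x=[4.1544] v=[-4.0302]
Step 21: x=[3.9532] v=[-4.0247]
Step 22: x=[3.7534] v=[-3.9951]
Step 23: x=[3.5563] v=[-3.9415]
Step 24: x=[3.3631] v=[-3.8643]
Step 25: x=[3.1749] v=[-3.7639]
Step 26: x=[2.9929] v=[-3.6409]
Step 27: x=[2.8181] v=[-3.4961]
Step 28: x=[2.6516] v=[-3.3303]
Step 29: x=[2.4944] v=[-3.1445]
Step 30: x=[2.3474] v=[-2.9398]
Step 31: x=[2.2115] v=[-2.7175]
Step 32: x=[2.0876] v=[-2.4789]
Step 33: x=[1.9763] v=[-2.2254]
Step 34: x=[1.8784] v=[-1.9586]
Step 35: x=[1.7944] v=[-1.6800]
Step 36: x=[1.7248] v=[-1.3913]
Step 37: x=[1.6701] v=[-1.0943]
Step 38: x=[1.6306] v=[-0.7907]
Step 39: x=[1.6065] v=[-0.4824]
Step 40: x=[1.5979] v=[-0.1712]
Step 41: x=[1.6050] v=[0.1411]
First v>=0 after going negative at step 41, time=2.0500

Answer: 2.0500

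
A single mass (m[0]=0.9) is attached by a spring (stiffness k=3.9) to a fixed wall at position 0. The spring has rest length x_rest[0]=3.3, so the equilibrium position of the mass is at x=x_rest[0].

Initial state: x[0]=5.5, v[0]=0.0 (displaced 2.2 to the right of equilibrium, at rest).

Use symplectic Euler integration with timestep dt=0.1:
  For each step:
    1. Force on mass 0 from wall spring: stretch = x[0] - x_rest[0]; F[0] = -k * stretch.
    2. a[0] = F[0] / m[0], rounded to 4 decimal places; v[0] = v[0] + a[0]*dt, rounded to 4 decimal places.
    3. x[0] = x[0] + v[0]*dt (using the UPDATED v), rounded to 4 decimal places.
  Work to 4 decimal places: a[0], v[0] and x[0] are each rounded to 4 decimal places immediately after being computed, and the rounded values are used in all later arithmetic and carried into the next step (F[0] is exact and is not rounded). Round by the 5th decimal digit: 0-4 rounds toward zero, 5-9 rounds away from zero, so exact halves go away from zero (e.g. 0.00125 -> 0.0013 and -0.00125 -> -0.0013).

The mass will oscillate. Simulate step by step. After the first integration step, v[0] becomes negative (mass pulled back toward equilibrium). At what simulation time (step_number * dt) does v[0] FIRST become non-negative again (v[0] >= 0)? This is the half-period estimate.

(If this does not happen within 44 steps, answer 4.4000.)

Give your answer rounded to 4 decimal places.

Step 0: x=[5.5000] v=[0.0000]
Step 1: x=[5.4047] v=[-0.9533]
Step 2: x=[5.2182] v=[-1.8653]
Step 3: x=[4.9486] v=[-2.6965]
Step 4: x=[4.6075] v=[-3.4109]
Step 5: x=[4.2098] v=[-3.9775]
Step 6: x=[3.7726] v=[-4.3718]
Step 7: x=[3.3149] v=[-4.5766]
Step 8: x=[2.8566] v=[-4.5831]
Step 9: x=[2.4175] v=[-4.3910]
Step 10: x=[2.0166] v=[-4.0086]
Step 11: x=[1.6714] v=[-3.4525]
Step 12: x=[1.3967] v=[-2.7468]
Step 13: x=[1.2045] v=[-1.9220]
Step 14: x=[1.1031] v=[-1.0140]
Step 15: x=[1.0969] v=[-0.0620]
Step 16: x=[1.1862] v=[0.8927]
First v>=0 after going negative at step 16, time=1.6000

Answer: 1.6000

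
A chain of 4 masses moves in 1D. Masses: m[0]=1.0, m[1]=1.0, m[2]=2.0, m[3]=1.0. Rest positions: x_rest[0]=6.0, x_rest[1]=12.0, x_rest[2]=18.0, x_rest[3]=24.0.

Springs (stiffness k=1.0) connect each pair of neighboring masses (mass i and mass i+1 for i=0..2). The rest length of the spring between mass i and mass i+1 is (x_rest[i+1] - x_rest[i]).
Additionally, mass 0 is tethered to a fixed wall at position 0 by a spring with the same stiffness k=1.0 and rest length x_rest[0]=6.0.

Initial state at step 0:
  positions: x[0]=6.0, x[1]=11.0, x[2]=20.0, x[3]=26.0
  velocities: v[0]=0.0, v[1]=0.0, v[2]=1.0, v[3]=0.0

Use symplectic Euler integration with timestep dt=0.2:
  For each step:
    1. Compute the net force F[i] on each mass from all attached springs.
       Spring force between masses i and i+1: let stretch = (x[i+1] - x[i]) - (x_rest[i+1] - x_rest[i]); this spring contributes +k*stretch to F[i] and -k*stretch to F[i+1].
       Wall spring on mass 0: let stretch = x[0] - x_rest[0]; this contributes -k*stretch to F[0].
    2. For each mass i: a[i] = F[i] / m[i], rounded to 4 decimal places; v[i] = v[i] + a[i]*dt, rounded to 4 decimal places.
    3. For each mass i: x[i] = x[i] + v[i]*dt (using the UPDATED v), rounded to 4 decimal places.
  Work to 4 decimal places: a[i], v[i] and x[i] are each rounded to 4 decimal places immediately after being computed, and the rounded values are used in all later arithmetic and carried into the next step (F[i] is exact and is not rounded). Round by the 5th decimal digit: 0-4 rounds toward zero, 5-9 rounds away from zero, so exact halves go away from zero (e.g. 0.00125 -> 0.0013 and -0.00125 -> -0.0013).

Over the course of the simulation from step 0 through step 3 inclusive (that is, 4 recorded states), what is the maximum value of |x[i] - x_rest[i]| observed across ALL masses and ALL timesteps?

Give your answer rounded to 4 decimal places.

Answer: 2.2360

Derivation:
Step 0: x=[6.0000 11.0000 20.0000 26.0000] v=[0.0000 0.0000 1.0000 0.0000]
Step 1: x=[5.9600 11.1600 20.1400 26.0000] v=[-0.2000 0.8000 0.7000 0.0000]
Step 2: x=[5.8896 11.4712 20.2176 26.0056] v=[-0.3520 1.5560 0.3880 0.0280]
Step 3: x=[5.8069 11.9090 20.2360 26.0197] v=[-0.4136 2.1890 0.0922 0.0704]
Max displacement = 2.2360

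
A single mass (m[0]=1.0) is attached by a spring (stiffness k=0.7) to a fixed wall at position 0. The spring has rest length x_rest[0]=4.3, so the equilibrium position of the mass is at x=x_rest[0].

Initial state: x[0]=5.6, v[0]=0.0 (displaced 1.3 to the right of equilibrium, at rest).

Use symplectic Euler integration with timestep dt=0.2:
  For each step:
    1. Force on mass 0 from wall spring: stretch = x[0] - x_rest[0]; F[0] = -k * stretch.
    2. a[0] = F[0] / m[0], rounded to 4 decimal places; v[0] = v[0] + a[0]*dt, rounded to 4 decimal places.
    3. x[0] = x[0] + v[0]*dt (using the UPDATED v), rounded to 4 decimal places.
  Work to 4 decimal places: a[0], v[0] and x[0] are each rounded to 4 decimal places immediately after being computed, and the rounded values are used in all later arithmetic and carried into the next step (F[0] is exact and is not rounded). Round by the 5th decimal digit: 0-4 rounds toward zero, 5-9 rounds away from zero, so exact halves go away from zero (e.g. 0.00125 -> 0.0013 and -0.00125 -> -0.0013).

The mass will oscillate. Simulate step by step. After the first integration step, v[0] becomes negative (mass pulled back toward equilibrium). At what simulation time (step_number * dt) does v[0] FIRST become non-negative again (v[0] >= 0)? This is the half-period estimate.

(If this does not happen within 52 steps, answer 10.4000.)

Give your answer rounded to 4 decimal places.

Step 0: x=[5.6000] v=[0.0000]
Step 1: x=[5.5636] v=[-0.1820]
Step 2: x=[5.4918] v=[-0.3589]
Step 3: x=[5.3866] v=[-0.5258]
Step 4: x=[5.2510] v=[-0.6779]
Step 5: x=[5.0888] v=[-0.8110]
Step 6: x=[4.9045] v=[-0.9214]
Step 7: x=[4.7033] v=[-1.0060]
Step 8: x=[4.4908] v=[-1.0625]
Step 9: x=[4.2730] v=[-1.0892]
Step 10: x=[4.0559] v=[-1.0854]
Step 11: x=[3.8457] v=[-1.0512]
Step 12: x=[3.6482] v=[-0.9876]
Step 13: x=[3.4689] v=[-0.8963]
Step 14: x=[3.3129] v=[-0.7799]
Step 15: x=[3.1846] v=[-0.6417]
Step 16: x=[3.0875] v=[-0.4855]
Step 17: x=[3.0244] v=[-0.3157]
Step 18: x=[2.9970] v=[-0.1371]
Step 19: x=[3.0061] v=[0.0453]
First v>=0 after going negative at step 19, time=3.8000

Answer: 3.8000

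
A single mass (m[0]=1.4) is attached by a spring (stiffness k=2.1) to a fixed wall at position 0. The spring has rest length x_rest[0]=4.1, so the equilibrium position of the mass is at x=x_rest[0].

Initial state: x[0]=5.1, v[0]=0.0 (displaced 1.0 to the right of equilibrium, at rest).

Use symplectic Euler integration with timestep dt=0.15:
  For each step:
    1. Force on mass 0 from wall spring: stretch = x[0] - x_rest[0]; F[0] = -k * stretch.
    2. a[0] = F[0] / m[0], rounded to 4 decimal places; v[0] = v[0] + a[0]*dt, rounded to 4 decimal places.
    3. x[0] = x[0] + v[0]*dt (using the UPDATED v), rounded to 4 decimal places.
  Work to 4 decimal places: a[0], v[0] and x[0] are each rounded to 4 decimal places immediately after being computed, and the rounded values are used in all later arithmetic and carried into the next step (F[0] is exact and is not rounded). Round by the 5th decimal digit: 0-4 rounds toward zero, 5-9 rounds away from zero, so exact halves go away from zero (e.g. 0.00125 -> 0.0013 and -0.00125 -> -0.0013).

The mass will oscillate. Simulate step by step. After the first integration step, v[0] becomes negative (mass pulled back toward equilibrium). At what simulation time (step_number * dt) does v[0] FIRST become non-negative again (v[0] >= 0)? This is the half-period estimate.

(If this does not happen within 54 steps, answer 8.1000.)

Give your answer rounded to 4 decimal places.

Answer: 2.7000

Derivation:
Step 0: x=[5.1000] v=[0.0000]
Step 1: x=[5.0663] v=[-0.2250]
Step 2: x=[4.9999] v=[-0.4424]
Step 3: x=[4.9032] v=[-0.6449]
Step 4: x=[4.7794] v=[-0.8256]
Step 5: x=[4.6326] v=[-0.9785]
Step 6: x=[4.4679] v=[-1.0983]
Step 7: x=[4.2907] v=[-1.1811]
Step 8: x=[4.1071] v=[-1.2240]
Step 9: x=[3.9233] v=[-1.2256]
Step 10: x=[3.7454] v=[-1.1858]
Step 11: x=[3.5795] v=[-1.1060]
Step 12: x=[3.4312] v=[-0.9889]
Step 13: x=[3.3054] v=[-0.8384]
Step 14: x=[3.2065] v=[-0.6596]
Step 15: x=[3.1377] v=[-0.4586]
Step 16: x=[3.1014] v=[-0.2421]
Step 17: x=[3.0988] v=[-0.0174]
Step 18: x=[3.1300] v=[0.2079]
First v>=0 after going negative at step 18, time=2.7000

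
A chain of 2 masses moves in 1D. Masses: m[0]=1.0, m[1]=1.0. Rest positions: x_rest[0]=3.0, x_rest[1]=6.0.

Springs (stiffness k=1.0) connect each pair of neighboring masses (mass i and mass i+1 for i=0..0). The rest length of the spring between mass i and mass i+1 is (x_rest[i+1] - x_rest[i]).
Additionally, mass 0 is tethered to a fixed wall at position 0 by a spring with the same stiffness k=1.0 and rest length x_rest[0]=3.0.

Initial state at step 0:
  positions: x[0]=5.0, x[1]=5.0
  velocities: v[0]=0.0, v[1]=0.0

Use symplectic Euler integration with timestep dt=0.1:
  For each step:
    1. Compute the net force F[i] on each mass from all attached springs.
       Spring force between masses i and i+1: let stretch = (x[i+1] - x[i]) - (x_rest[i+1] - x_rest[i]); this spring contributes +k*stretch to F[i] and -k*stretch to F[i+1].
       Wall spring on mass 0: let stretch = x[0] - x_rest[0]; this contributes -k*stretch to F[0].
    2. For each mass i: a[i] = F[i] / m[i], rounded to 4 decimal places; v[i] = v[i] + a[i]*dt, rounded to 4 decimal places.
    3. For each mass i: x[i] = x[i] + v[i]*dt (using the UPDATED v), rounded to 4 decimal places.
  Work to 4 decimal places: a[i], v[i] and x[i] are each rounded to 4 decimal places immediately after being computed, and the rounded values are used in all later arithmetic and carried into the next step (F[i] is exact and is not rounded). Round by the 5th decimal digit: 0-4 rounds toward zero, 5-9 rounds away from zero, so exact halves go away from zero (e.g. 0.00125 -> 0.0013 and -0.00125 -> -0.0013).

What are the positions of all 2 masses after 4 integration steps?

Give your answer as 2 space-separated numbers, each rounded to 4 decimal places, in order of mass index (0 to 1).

Answer: 4.5193 5.2881

Derivation:
Step 0: x=[5.0000 5.0000] v=[0.0000 0.0000]
Step 1: x=[4.9500 5.0300] v=[-0.5000 0.3000]
Step 2: x=[4.8513 5.0892] v=[-0.9870 0.5920]
Step 3: x=[4.7065 5.1760] v=[-1.4483 0.8682]
Step 4: x=[4.5193 5.2881] v=[-1.8720 1.1213]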